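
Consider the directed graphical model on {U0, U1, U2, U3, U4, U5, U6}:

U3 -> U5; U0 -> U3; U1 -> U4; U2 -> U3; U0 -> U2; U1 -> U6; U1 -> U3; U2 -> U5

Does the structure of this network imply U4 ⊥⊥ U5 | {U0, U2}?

No — U4 and U5 are not d-separated given {U0, U2}.

Enumerating the 3 paths from U4 to U5 and testing each for blocking by {U0, U2}:
Path 1: U4 ← U1 → U3 ← U2 → U5
  U3 is a collider here and neither U3 nor any of its descendants is conditioned on, so the collider stays closed — the path is blocked at U3.
Path 2: U4 ← U1 → U3 ← U0 → U2 → U5
  U3 is a collider here and neither U3 nor any of its descendants is conditioned on, so the collider stays closed — the path is blocked at U3.
Path 3: U4 ← U1 → U3 → U5
  U1 is a fork and U1 is not conditioned on; U3 is a chain and U3 is not conditioned on — no node blocks this path, so it is active.
Because an active path exists, U4 and U5 are not d-separated.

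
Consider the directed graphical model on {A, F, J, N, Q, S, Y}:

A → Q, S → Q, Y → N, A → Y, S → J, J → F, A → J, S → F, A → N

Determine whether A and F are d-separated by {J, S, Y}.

There are 4 undirected paths between A and F; checking each against the conditioning set {J, S, Y}:
Path 1: A → Q ← S → F
  Q is a collider here and neither Q nor any of its descendants is conditioned on, so the collider stays closed — the path is blocked at Q.
Path 2: A → Q ← S → J → F
  Q is a collider here and neither Q nor any of its descendants is conditioned on, so the collider stays closed — the path is blocked at Q.
Path 3: A → J → F
  J is a chain here and J is conditioned on, so the path is blocked at J.
Path 4: A → J ← S → F
  S is a fork here and S is conditioned on, so the path is blocked at S.
Since every path is blocked, d-separation holds.

Yes — A and F are d-separated given {J, S, Y}.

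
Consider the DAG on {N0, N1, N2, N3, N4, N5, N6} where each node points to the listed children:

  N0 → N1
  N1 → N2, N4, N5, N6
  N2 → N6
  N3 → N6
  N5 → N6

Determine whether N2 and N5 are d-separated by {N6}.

There are 4 undirected paths between N2 and N5; checking each against the conditioning set {N6}:
  1. N2 → N6 ← N1 → N5 — N6:collider[open]; N1:fork[open] ⇒ active
  2. N2 → N6 ← N5 — N6:collider[open] ⇒ active
  3. N2 ← N1 → N6 ← N5 — N1:fork[open]; N6:collider[open] ⇒ active
  4. N2 ← N1 → N5 — N1:fork[open] ⇒ active
At least one path is unblocked, so d-separation fails.

No — N2 and N5 are not d-separated given {N6}.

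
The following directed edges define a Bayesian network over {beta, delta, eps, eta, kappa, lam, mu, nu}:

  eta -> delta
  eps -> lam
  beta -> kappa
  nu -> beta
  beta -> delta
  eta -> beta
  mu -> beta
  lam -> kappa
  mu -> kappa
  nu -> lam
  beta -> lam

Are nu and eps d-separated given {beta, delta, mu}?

Enumerating the 4 paths from nu to eps and testing each for blocking by {beta, delta, mu}:
  1. nu → beta → kappa ← lam ← eps — beta:chain[blocks]; kappa:collider[blocks]; lam:chain[open] ⇒ blocked
  2. nu → beta ← mu → kappa ← lam ← eps — beta:collider[open]; mu:fork[blocks]; kappa:collider[blocks]; lam:chain[open] ⇒ blocked
  3. nu → beta → lam ← eps — beta:chain[blocks]; lam:collider[blocks] ⇒ blocked
  4. nu → lam ← eps — lam:collider[blocks] ⇒ blocked
Since every path is blocked, d-separation holds.

Yes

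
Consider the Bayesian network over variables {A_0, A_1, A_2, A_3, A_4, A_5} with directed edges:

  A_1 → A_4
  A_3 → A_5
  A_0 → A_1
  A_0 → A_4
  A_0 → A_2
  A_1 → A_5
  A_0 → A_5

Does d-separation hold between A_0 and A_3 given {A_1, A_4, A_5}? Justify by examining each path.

3 paths connect A_0 and A_3; each must be blocked for d-separation to hold:
Path 1: A_0 → A_1 → A_5 ← A_3
  A_1 is a chain here and A_1 is conditioned on, so the path is blocked at A_1.
Path 2: A_0 → A_4 ← A_1 → A_5 ← A_3
  A_1 is a fork here and A_1 is conditioned on, so the path is blocked at A_1.
Path 3: A_0 → A_5 ← A_3
  A_5 is a collider and A_5 is conditioned on, which opens it — no node blocks this path, so it is active.
Since the path A_0 → A_5 ← A_3 is active, A_0 and A_3 are not d-separated given {A_1, A_4, A_5}.

No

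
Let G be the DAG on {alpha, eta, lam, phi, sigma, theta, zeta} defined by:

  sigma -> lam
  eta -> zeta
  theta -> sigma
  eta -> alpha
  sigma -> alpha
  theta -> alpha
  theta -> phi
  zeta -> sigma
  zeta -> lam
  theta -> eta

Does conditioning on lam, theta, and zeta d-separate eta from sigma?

There are 6 undirected paths between eta and sigma; checking each against the conditioning set {lam, theta, zeta}:
  1. eta → zeta → lam ← sigma — zeta:chain[blocks]; lam:collider[open] ⇒ blocked
  2. eta → zeta → sigma — zeta:chain[blocks] ⇒ blocked
  3. eta ← theta → sigma — theta:fork[blocks] ⇒ blocked
  4. eta ← theta → alpha ← sigma — theta:fork[blocks]; alpha:collider[blocks] ⇒ blocked
  5. eta → alpha ← theta → sigma — alpha:collider[blocks]; theta:fork[blocks] ⇒ blocked
  6. eta → alpha ← sigma — alpha:collider[blocks] ⇒ blocked
Every path is blocked, so eta and sigma are d-separated given {lam, theta, zeta}.

Yes — eta and sigma are d-separated given {lam, theta, zeta}.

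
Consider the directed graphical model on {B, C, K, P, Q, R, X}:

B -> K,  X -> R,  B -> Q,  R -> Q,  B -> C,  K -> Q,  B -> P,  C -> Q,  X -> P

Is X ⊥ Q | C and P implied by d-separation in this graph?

We examine all 4 paths between X and Q:
Path 1: X → R → Q
  R is a chain and R is not conditioned on — no node blocks this path, so it is active.
Path 2: X → P ← B → C → Q
  C is a chain here and C is conditioned on, so the path is blocked at C.
Path 3: X → P ← B → K → Q
  P is a collider and P is conditioned on, which opens it; B is a fork and B is not conditioned on; K is a chain and K is not conditioned on — no node blocks this path, so it is active.
Path 4: X → P ← B → Q
  P is a collider and P is conditioned on, which opens it; B is a fork and B is not conditioned on — no node blocks this path, so it is active.
Because an active path exists, X and Q are not d-separated.

No — X and Q are not d-separated given {C, P}.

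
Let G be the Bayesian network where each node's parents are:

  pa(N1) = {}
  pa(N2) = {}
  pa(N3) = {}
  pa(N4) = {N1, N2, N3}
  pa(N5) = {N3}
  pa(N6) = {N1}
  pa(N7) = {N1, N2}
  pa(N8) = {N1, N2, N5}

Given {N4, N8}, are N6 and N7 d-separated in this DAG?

No

Enumerating the 5 paths from N6 to N7 and testing each for blocking by {N4, N8}:
  1. N6 ← N1 → N4 ← N3 → N5 → N8 ← N2 → N7 — N1:fork[open]; N4:collider[open]; N3:fork[open]; N5:chain[open]; N8:collider[open]; N2:fork[open] ⇒ active
  2. N6 ← N1 → N4 ← N2 → N7 — N1:fork[open]; N4:collider[open]; N2:fork[open] ⇒ active
  3. N6 ← N1 → N8 ← N5 ← N3 → N4 ← N2 → N7 — N1:fork[open]; N8:collider[open]; N5:chain[open]; N3:fork[open]; N4:collider[open]; N2:fork[open] ⇒ active
  4. N6 ← N1 → N8 ← N2 → N7 — N1:fork[open]; N8:collider[open]; N2:fork[open] ⇒ active
  5. N6 ← N1 → N7 — N1:fork[open] ⇒ active
Because an active path exists, N6 and N7 are not d-separated.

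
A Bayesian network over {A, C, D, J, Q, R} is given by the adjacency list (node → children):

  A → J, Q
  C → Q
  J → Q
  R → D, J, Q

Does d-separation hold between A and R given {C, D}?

Yes

4 paths connect A and R; each must be blocked for d-separation to hold:
  1. A → J ← R — J:collider[blocks] ⇒ blocked
  2. A → J → Q ← R — J:chain[open]; Q:collider[blocks] ⇒ blocked
  3. A → Q ← J ← R — Q:collider[blocks]; J:chain[open] ⇒ blocked
  4. A → Q ← R — Q:collider[blocks] ⇒ blocked
Every path is blocked, so A and R are d-separated given {C, D}.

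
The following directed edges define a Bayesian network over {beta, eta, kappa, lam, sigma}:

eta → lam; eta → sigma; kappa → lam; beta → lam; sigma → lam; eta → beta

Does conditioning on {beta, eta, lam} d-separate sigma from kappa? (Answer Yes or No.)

No — sigma and kappa are not d-separated given {beta, eta, lam}.

Enumerating the 3 paths from sigma to kappa and testing each for blocking by {beta, eta, lam}:
  1. sigma → lam ← kappa — lam:collider[open] ⇒ active
  2. sigma ← eta → lam ← kappa — eta:fork[blocks]; lam:collider[open] ⇒ blocked
  3. sigma ← eta → beta → lam ← kappa — eta:fork[blocks]; beta:chain[blocks]; lam:collider[open] ⇒ blocked
Because an active path exists, sigma and kappa are not d-separated.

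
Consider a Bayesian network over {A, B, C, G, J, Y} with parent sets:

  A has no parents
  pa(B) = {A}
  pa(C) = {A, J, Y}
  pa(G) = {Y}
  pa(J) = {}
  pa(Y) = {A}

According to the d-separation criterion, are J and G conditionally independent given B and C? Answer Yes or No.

Enumerating the 2 paths from J to G and testing each for blocking by {B, C}:
  1. J → C ← Y → G — C:collider[open]; Y:fork[open] ⇒ active
  2. J → C ← A → Y → G — C:collider[open]; A:fork[open]; Y:chain[open] ⇒ active
At least one path is unblocked, so d-separation fails.

No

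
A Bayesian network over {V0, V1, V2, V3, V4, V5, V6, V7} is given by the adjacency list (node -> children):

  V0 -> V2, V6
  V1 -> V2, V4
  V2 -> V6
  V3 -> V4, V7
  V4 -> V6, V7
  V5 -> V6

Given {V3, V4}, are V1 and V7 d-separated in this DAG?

Yes — V1 and V7 are d-separated given {V3, V4}.

There are 6 undirected paths between V1 and V7; checking each against the conditioning set {V3, V4}:
Path 1: V1 → V2 ← V0 → V6 ← V4 ← V3 → V7
  V2 is a collider here and neither V2 nor any of its descendants is conditioned on, so the collider stays closed — the path is blocked at V2.
Path 2: V1 → V2 ← V0 → V6 ← V4 → V7
  V2 is a collider here and neither V2 nor any of its descendants is conditioned on, so the collider stays closed — the path is blocked at V2.
Path 3: V1 → V2 → V6 ← V4 ← V3 → V7
  V6 is a collider here and neither V6 nor any of its descendants is conditioned on, so the collider stays closed — the path is blocked at V6.
Path 4: V1 → V2 → V6 ← V4 → V7
  V6 is a collider here and neither V6 nor any of its descendants is conditioned on, so the collider stays closed — the path is blocked at V6.
Path 5: V1 → V4 ← V3 → V7
  V3 is a fork here and V3 is conditioned on, so the path is blocked at V3.
Path 6: V1 → V4 → V7
  V4 is a chain here and V4 is conditioned on, so the path is blocked at V4.
Since every path is blocked, d-separation holds.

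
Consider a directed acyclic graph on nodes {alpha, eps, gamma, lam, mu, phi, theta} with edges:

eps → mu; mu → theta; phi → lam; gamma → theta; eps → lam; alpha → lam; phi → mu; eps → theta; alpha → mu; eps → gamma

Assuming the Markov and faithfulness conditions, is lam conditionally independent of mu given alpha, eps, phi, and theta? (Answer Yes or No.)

Yes

There are 5 undirected paths between lam and mu; checking each against the conditioning set {alpha, eps, phi, theta}:
  1. lam ← phi → mu — phi:fork[blocks] ⇒ blocked
  2. lam ← alpha → mu — alpha:fork[blocks] ⇒ blocked
  3. lam ← eps → mu — eps:fork[blocks] ⇒ blocked
  4. lam ← eps → gamma → theta ← mu — eps:fork[blocks]; gamma:chain[open]; theta:collider[open] ⇒ blocked
  5. lam ← eps → theta ← mu — eps:fork[blocks]; theta:collider[open] ⇒ blocked
Since every path is blocked, d-separation holds.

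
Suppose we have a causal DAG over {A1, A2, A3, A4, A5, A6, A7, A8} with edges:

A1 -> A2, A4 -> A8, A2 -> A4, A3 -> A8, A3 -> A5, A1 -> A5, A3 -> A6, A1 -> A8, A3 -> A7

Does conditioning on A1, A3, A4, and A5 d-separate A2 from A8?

Enumerating the 3 paths from A2 to A8 and testing each for blocking by {A1, A3, A4, A5}:
  1. A2 ← A1 → A5 ← A3 → A8 — A1:fork[blocks]; A5:collider[open]; A3:fork[blocks] ⇒ blocked
  2. A2 ← A1 → A8 — A1:fork[blocks] ⇒ blocked
  3. A2 → A4 → A8 — A4:chain[blocks] ⇒ blocked
All paths are blocked; A2 ⊥ A8 | {A1, A3, A4, A5} holds.

Yes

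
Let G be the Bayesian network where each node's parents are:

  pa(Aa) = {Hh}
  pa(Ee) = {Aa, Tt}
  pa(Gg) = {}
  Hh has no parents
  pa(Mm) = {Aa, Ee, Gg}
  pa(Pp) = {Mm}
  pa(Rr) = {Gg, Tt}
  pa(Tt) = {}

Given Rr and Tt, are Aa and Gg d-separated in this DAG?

There are 4 undirected paths between Aa and Gg; checking each against the conditioning set {Rr, Tt}:
Path 1: Aa → Ee ← Tt → Rr ← Gg
  Ee is a collider here and neither Ee nor any of its descendants is conditioned on, so the collider stays closed — the path is blocked at Ee.
Path 2: Aa → Ee → Mm ← Gg
  Mm is a collider here and neither Mm nor any of its descendants is conditioned on, so the collider stays closed — the path is blocked at Mm.
Path 3: Aa → Mm ← Ee ← Tt → Rr ← Gg
  Mm is a collider here and neither Mm nor any of its descendants is conditioned on, so the collider stays closed — the path is blocked at Mm.
Path 4: Aa → Mm ← Gg
  Mm is a collider here and neither Mm nor any of its descendants is conditioned on, so the collider stays closed — the path is blocked at Mm.
Since every path is blocked, d-separation holds.

Yes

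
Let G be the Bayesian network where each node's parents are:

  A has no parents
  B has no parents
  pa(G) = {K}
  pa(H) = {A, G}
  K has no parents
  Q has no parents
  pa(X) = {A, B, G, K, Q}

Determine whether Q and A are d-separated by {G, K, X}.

Enumerating the 3 paths from Q to A and testing each for blocking by {G, K, X}:
Path 1: Q → X ← A
  X is a collider and X is conditioned on, which opens it — no node blocks this path, so it is active.
Path 2: Q → X ← G → H ← A
  G is a fork here and G is conditioned on, so the path is blocked at G.
Path 3: Q → X ← K → G → H ← A
  K is a fork here and K is conditioned on, so the path is blocked at K.
At least one path is unblocked, so d-separation fails.

No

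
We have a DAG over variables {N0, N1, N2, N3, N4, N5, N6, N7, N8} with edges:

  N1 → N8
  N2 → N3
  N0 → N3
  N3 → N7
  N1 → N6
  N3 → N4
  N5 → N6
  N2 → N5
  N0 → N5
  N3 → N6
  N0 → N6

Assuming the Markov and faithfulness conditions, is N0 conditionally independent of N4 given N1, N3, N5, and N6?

Yes

5 paths connect N0 and N4; each must be blocked for d-separation to hold:
Path 1: N0 → N5 → N6 ← N3 → N4
  N5 is a chain here and N5 is conditioned on, so the path is blocked at N5.
Path 2: N0 → N5 ← N2 → N3 → N4
  N3 is a chain here and N3 is conditioned on, so the path is blocked at N3.
Path 3: N0 → N6 ← N5 ← N2 → N3 → N4
  N5 is a chain here and N5 is conditioned on, so the path is blocked at N5.
Path 4: N0 → N6 ← N3 → N4
  N3 is a fork here and N3 is conditioned on, so the path is blocked at N3.
Path 5: N0 → N3 → N4
  N3 is a chain here and N3 is conditioned on, so the path is blocked at N3.
All paths are blocked; N0 ⊥ N4 | {N1, N3, N5, N6} holds.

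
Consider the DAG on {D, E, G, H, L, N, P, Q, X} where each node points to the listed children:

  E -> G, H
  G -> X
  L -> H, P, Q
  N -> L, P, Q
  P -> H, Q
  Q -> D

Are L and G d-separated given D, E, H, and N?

6 paths connect L and G; each must be blocked for d-separation to hold:
  1. L → P → H ← E → G — P:chain[open]; H:collider[open]; E:fork[blocks] ⇒ blocked
  2. L ← N → P → H ← E → G — N:fork[blocks]; P:chain[open]; H:collider[open]; E:fork[blocks] ⇒ blocked
  3. L ← N → Q ← P → H ← E → G — N:fork[blocks]; Q:collider[open]; P:fork[open]; H:collider[open]; E:fork[blocks] ⇒ blocked
  4. L → H ← E → G — H:collider[open]; E:fork[blocks] ⇒ blocked
  5. L → Q ← P → H ← E → G — Q:collider[open]; P:fork[open]; H:collider[open]; E:fork[blocks] ⇒ blocked
  6. L → Q ← N → P → H ← E → G — Q:collider[open]; N:fork[blocks]; P:chain[open]; H:collider[open]; E:fork[blocks] ⇒ blocked
Every path is blocked, so L and G are d-separated given {D, E, H, N}.

Yes — L and G are d-separated given {D, E, H, N}.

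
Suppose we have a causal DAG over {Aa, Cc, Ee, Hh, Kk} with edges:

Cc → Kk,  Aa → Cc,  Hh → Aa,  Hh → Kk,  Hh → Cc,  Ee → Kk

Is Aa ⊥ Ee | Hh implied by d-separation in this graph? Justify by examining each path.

Yes — Aa and Ee are d-separated given {Hh}.

4 paths connect Aa and Ee; each must be blocked for d-separation to hold:
  1. Aa ← Hh → Kk ← Ee — Hh:fork[blocks]; Kk:collider[blocks] ⇒ blocked
  2. Aa ← Hh → Cc → Kk ← Ee — Hh:fork[blocks]; Cc:chain[open]; Kk:collider[blocks] ⇒ blocked
  3. Aa → Cc → Kk ← Ee — Cc:chain[open]; Kk:collider[blocks] ⇒ blocked
  4. Aa → Cc ← Hh → Kk ← Ee — Cc:collider[blocks]; Hh:fork[blocks]; Kk:collider[blocks] ⇒ blocked
All paths are blocked; Aa ⊥ Ee | {Hh} holds.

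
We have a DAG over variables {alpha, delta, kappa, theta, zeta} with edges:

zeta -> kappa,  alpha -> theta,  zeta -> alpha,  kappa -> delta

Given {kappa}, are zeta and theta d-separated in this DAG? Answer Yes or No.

No

Only one path connects zeta and theta:
Path 1: zeta → alpha → theta
  alpha is a chain and alpha is not conditioned on — no node blocks this path, so it is active.
Because an active path exists, zeta and theta are not d-separated.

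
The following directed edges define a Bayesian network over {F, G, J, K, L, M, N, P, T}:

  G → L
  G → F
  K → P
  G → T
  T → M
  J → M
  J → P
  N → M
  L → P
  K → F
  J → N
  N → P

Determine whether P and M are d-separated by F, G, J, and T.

Enumerating the 6 paths from P to M and testing each for blocking by {F, G, J, T}:
  1. P ← N → M — N:fork[open] ⇒ active
  2. P ← N ← J → M — N:chain[open]; J:fork[blocks] ⇒ blocked
  3. P ← L ← G → T → M — L:chain[open]; G:fork[blocks]; T:chain[blocks] ⇒ blocked
  4. P ← J → M — J:fork[blocks] ⇒ blocked
  5. P ← J → N → M — J:fork[blocks]; N:chain[open] ⇒ blocked
  6. P ← K → F ← G → T → M — K:fork[open]; F:collider[open]; G:fork[blocks]; T:chain[blocks] ⇒ blocked
Because an active path exists, P and M are not d-separated.

No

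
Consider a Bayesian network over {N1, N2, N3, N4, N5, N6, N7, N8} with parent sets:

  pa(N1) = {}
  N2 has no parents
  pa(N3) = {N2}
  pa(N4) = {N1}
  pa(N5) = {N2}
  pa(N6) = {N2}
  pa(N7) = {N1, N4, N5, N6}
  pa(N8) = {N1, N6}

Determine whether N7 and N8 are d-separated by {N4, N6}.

No

Enumerating the 4 paths from N7 to N8 and testing each for blocking by {N4, N6}:
  1. N7 ← N1 → N8 — N1:fork[open] ⇒ active
  2. N7 ← N4 ← N1 → N8 — N4:chain[blocks]; N1:fork[open] ⇒ blocked
  3. N7 ← N5 ← N2 → N6 → N8 — N5:chain[open]; N2:fork[open]; N6:chain[blocks] ⇒ blocked
  4. N7 ← N6 → N8 — N6:fork[blocks] ⇒ blocked
Because an active path exists, N7 and N8 are not d-separated.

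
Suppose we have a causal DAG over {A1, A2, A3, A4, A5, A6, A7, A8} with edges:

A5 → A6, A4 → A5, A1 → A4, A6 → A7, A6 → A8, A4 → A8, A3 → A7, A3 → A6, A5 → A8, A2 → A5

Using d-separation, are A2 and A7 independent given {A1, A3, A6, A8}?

Yes

We examine all 6 paths between A2 and A7:
  1. A2 → A5 → A6 → A7 — A5:chain[open]; A6:chain[blocks] ⇒ blocked
  2. A2 → A5 → A6 ← A3 → A7 — A5:chain[open]; A6:collider[open]; A3:fork[blocks] ⇒ blocked
  3. A2 → A5 ← A4 → A8 ← A6 → A7 — A5:collider[open]; A4:fork[open]; A8:collider[open]; A6:fork[blocks] ⇒ blocked
  4. A2 → A5 ← A4 → A8 ← A6 ← A3 → A7 — A5:collider[open]; A4:fork[open]; A8:collider[open]; A6:chain[blocks]; A3:fork[blocks] ⇒ blocked
  5. A2 → A5 → A8 ← A6 → A7 — A5:chain[open]; A8:collider[open]; A6:fork[blocks] ⇒ blocked
  6. A2 → A5 → A8 ← A6 ← A3 → A7 — A5:chain[open]; A8:collider[open]; A6:chain[blocks]; A3:fork[blocks] ⇒ blocked
Every path is blocked, so A2 and A7 are d-separated given {A1, A3, A6, A8}.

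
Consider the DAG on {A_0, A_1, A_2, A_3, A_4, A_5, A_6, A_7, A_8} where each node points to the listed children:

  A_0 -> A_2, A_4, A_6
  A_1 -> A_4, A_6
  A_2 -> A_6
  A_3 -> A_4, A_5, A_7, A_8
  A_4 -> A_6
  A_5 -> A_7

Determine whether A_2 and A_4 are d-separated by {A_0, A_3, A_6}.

No

Enumerating the 6 paths from A_2 to A_4 and testing each for blocking by {A_0, A_3, A_6}:
  1. A_2 → A_6 ← A_4 — A_6:collider[open] ⇒ active
  2. A_2 → A_6 ← A_1 → A_4 — A_6:collider[open]; A_1:fork[open] ⇒ active
  3. A_2 → A_6 ← A_0 → A_4 — A_6:collider[open]; A_0:fork[blocks] ⇒ blocked
  4. A_2 ← A_0 → A_4 — A_0:fork[blocks] ⇒ blocked
  5. A_2 ← A_0 → A_6 ← A_4 — A_0:fork[blocks]; A_6:collider[open] ⇒ blocked
  6. A_2 ← A_0 → A_6 ← A_1 → A_4 — A_0:fork[blocks]; A_6:collider[open]; A_1:fork[open] ⇒ blocked
At least one path is unblocked, so d-separation fails.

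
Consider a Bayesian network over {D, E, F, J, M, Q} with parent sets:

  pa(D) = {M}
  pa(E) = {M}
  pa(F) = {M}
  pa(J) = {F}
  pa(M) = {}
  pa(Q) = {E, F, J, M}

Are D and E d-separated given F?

4 paths connect D and E; each must be blocked for d-separation to hold:
  1. D ← M → F → J → Q ← E — M:fork[open]; F:chain[blocks]; J:chain[open]; Q:collider[blocks] ⇒ blocked
  2. D ← M → F → Q ← E — M:fork[open]; F:chain[blocks]; Q:collider[blocks] ⇒ blocked
  3. D ← M → E — M:fork[open] ⇒ active
  4. D ← M → Q ← E — M:fork[open]; Q:collider[blocks] ⇒ blocked
Since the path D ← M → E is active, D and E are not d-separated given {F}.

No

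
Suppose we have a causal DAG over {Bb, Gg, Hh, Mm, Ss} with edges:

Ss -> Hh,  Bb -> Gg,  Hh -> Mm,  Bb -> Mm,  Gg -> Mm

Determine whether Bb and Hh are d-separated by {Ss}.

Yes

Enumerating the 2 paths from Bb to Hh and testing each for blocking by {Ss}:
Path 1: Bb → Gg → Mm ← Hh
  Mm is a collider here and neither Mm nor any of its descendants is conditioned on, so the collider stays closed — the path is blocked at Mm.
Path 2: Bb → Mm ← Hh
  Mm is a collider here and neither Mm nor any of its descendants is conditioned on, so the collider stays closed — the path is blocked at Mm.
Since every path is blocked, d-separation holds.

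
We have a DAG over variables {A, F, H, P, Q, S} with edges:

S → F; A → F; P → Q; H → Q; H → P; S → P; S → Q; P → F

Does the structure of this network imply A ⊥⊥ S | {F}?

No

4 paths connect A and S; each must be blocked for d-separation to hold:
  1. A → F ← S — F:collider[open] ⇒ active
  2. A → F ← P ← S — F:collider[open]; P:chain[open] ⇒ active
  3. A → F ← P → Q ← S — F:collider[open]; P:fork[open]; Q:collider[blocks] ⇒ blocked
  4. A → F ← P ← H → Q ← S — F:collider[open]; P:chain[open]; H:fork[open]; Q:collider[blocks] ⇒ blocked
Since the path A → F ← S is active, A and S are not d-separated given {F}.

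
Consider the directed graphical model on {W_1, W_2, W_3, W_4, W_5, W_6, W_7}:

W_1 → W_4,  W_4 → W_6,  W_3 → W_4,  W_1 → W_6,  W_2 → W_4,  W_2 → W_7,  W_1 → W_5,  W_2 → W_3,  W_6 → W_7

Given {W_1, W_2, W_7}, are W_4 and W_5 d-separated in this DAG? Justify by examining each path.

4 paths connect W_4 and W_5; each must be blocked for d-separation to hold:
Path 1: W_4 ← W_1 → W_5
  W_1 is a fork here and W_1 is conditioned on, so the path is blocked at W_1.
Path 2: W_4 ← W_2 → W_7 ← W_6 ← W_1 → W_5
  W_2 is a fork here and W_2 is conditioned on, so the path is blocked at W_2.
Path 3: W_4 → W_6 ← W_1 → W_5
  W_1 is a fork here and W_1 is conditioned on, so the path is blocked at W_1.
Path 4: W_4 ← W_3 ← W_2 → W_7 ← W_6 ← W_1 → W_5
  W_2 is a fork here and W_2 is conditioned on, so the path is blocked at W_2.
All paths are blocked; W_4 ⊥ W_5 | {W_1, W_2, W_7} holds.

Yes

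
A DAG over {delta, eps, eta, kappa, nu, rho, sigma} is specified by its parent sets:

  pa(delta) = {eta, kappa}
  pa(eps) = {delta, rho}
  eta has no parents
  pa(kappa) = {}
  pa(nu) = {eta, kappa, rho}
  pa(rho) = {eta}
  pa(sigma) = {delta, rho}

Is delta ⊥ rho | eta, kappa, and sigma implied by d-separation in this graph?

We examine all 6 paths between delta and rho:
Path 1: delta → eps ← rho
  eps is a collider here and neither eps nor any of its descendants is conditioned on, so the collider stays closed — the path is blocked at eps.
Path 2: delta ← eta → nu ← rho
  eta is a fork here and eta is conditioned on, so the path is blocked at eta.
Path 3: delta ← eta → rho
  eta is a fork here and eta is conditioned on, so the path is blocked at eta.
Path 4: delta ← kappa → nu ← eta → rho
  kappa is a fork here and kappa is conditioned on, so the path is blocked at kappa.
Path 5: delta ← kappa → nu ← rho
  kappa is a fork here and kappa is conditioned on, so the path is blocked at kappa.
Path 6: delta → sigma ← rho
  sigma is a collider and sigma is conditioned on, which opens it — no node blocks this path, so it is active.
At least one path is unblocked, so d-separation fails.

No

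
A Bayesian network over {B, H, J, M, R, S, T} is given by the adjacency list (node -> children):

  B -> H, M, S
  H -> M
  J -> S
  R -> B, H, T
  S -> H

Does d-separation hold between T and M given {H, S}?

No

We examine all 6 paths between T and M:
Path 1: T ← R → B → M
  R is a fork and R is not conditioned on; B is a chain and B is not conditioned on — no node blocks this path, so it is active.
Path 2: T ← R → B → S → H → M
  S is a chain here and S is conditioned on, so the path is blocked at S.
Path 3: T ← R → B → H → M
  H is a chain here and H is conditioned on, so the path is blocked at H.
Path 4: T ← R → H → M
  H is a chain here and H is conditioned on, so the path is blocked at H.
Path 5: T ← R → H ← B → M
  R is a fork and R is not conditioned on; H is a collider and H is conditioned on, which opens it; B is a fork and B is not conditioned on — no node blocks this path, so it is active.
Path 6: T ← R → H ← S ← B → M
  S is a chain here and S is conditioned on, so the path is blocked at S.
At least one path is unblocked, so d-separation fails.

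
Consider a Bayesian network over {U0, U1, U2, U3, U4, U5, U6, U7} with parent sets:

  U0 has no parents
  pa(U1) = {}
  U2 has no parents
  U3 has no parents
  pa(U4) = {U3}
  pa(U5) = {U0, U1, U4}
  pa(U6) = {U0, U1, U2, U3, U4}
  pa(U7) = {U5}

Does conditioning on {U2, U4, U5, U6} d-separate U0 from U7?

Yes

There are 4 undirected paths between U0 and U7; checking each against the conditioning set {U2, U4, U5, U6}:
Path 1: U0 → U5 → U7
  U5 is a chain here and U5 is conditioned on, so the path is blocked at U5.
Path 2: U0 → U6 ← U4 → U5 → U7
  U4 is a fork here and U4 is conditioned on, so the path is blocked at U4.
Path 3: U0 → U6 ← U1 → U5 → U7
  U5 is a chain here and U5 is conditioned on, so the path is blocked at U5.
Path 4: U0 → U6 ← U3 → U4 → U5 → U7
  U4 is a chain here and U4 is conditioned on, so the path is blocked at U4.
Every path is blocked, so U0 and U7 are d-separated given {U2, U4, U5, U6}.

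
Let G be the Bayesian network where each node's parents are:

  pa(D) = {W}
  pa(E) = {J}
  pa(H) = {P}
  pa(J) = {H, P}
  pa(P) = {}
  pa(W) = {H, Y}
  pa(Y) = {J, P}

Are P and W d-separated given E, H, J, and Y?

Yes

We examine all 6 paths between P and W:
  1. P → Y → W — Y:chain[blocks] ⇒ blocked
  2. P → Y ← J ← H → W — Y:collider[open]; J:chain[blocks]; H:fork[blocks] ⇒ blocked
  3. P → H → W — H:chain[blocks] ⇒ blocked
  4. P → H → J → Y → W — H:chain[blocks]; J:chain[blocks]; Y:chain[blocks] ⇒ blocked
  5. P → J → Y → W — J:chain[blocks]; Y:chain[blocks] ⇒ blocked
  6. P → J ← H → W — J:collider[open]; H:fork[blocks] ⇒ blocked
Every path is blocked, so P and W are d-separated given {E, H, J, Y}.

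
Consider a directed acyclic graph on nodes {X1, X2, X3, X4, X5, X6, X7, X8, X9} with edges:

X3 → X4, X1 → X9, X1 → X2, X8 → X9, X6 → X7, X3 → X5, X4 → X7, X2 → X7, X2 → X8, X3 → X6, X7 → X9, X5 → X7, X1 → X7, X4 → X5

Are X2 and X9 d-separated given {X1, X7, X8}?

Yes — X2 and X9 are d-separated given {X1, X7, X8}.

5 paths connect X2 and X9; each must be blocked for d-separation to hold:
Path 1: X2 ← X1 → X9
  X1 is a fork here and X1 is conditioned on, so the path is blocked at X1.
Path 2: X2 ← X1 → X7 → X9
  X1 is a fork here and X1 is conditioned on, so the path is blocked at X1.
Path 3: X2 → X8 → X9
  X8 is a chain here and X8 is conditioned on, so the path is blocked at X8.
Path 4: X2 → X7 ← X1 → X9
  X1 is a fork here and X1 is conditioned on, so the path is blocked at X1.
Path 5: X2 → X7 → X9
  X7 is a chain here and X7 is conditioned on, so the path is blocked at X7.
Every path is blocked, so X2 and X9 are d-separated given {X1, X7, X8}.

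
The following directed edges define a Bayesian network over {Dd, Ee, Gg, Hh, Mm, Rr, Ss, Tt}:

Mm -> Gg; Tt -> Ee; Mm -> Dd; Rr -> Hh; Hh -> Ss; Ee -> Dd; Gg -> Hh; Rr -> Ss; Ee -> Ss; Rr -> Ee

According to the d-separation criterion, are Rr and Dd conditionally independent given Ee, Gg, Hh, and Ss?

Yes

6 paths connect Rr and Dd; each must be blocked for d-separation to hold:
  1. Rr → Ee → Dd — Ee:chain[blocks] ⇒ blocked
  2. Rr → Ee → Ss ← Hh ← Gg ← Mm → Dd — Ee:chain[blocks]; Ss:collider[open]; Hh:chain[blocks]; Gg:chain[blocks]; Mm:fork[open] ⇒ blocked
  3. Rr → Hh ← Gg ← Mm → Dd — Hh:collider[open]; Gg:chain[blocks]; Mm:fork[open] ⇒ blocked
  4. Rr → Hh → Ss ← Ee → Dd — Hh:chain[blocks]; Ss:collider[open]; Ee:fork[blocks] ⇒ blocked
  5. Rr → Ss ← Ee → Dd — Ss:collider[open]; Ee:fork[blocks] ⇒ blocked
  6. Rr → Ss ← Hh ← Gg ← Mm → Dd — Ss:collider[open]; Hh:chain[blocks]; Gg:chain[blocks]; Mm:fork[open] ⇒ blocked
Since every path is blocked, d-separation holds.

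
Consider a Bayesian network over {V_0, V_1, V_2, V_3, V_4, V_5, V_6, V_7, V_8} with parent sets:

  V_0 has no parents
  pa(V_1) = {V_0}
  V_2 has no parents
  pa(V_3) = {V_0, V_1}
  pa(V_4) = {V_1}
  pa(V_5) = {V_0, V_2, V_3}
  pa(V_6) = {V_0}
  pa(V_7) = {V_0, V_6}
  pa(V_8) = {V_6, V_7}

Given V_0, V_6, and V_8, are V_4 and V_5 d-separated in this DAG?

No

There are 4 undirected paths between V_4 and V_5; checking each against the conditioning set {V_0, V_6, V_8}:
Path 1: V_4 ← V_1 ← V_0 → V_5
  V_0 is a fork here and V_0 is conditioned on, so the path is blocked at V_0.
Path 2: V_4 ← V_1 ← V_0 → V_3 → V_5
  V_0 is a fork here and V_0 is conditioned on, so the path is blocked at V_0.
Path 3: V_4 ← V_1 → V_3 → V_5
  V_1 is a fork and V_1 is not conditioned on; V_3 is a chain and V_3 is not conditioned on — no node blocks this path, so it is active.
Path 4: V_4 ← V_1 → V_3 ← V_0 → V_5
  V_3 is a collider here and neither V_3 nor any of its descendants is conditioned on, so the collider stays closed — the path is blocked at V_3.
At least one path is unblocked, so d-separation fails.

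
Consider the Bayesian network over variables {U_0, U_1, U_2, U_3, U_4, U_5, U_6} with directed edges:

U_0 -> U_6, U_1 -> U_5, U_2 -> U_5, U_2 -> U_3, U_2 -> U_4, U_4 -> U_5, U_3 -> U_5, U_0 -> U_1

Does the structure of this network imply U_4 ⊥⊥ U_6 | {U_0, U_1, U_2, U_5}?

Enumerating the 3 paths from U_4 to U_6 and testing each for blocking by {U_0, U_1, U_2, U_5}:
Path 1: U_4 ← U_2 → U_5 ← U_1 ← U_0 → U_6
  U_2 is a fork here and U_2 is conditioned on, so the path is blocked at U_2.
Path 2: U_4 ← U_2 → U_3 → U_5 ← U_1 ← U_0 → U_6
  U_2 is a fork here and U_2 is conditioned on, so the path is blocked at U_2.
Path 3: U_4 → U_5 ← U_1 ← U_0 → U_6
  U_1 is a chain here and U_1 is conditioned on, so the path is blocked at U_1.
Every path is blocked, so U_4 and U_6 are d-separated given {U_0, U_1, U_2, U_5}.

Yes — U_4 and U_6 are d-separated given {U_0, U_1, U_2, U_5}.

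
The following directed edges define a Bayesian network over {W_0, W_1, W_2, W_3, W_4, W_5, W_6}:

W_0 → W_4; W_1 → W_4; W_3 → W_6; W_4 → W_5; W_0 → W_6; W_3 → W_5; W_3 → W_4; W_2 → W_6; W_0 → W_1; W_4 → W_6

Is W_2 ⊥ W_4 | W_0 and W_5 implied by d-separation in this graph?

There are 5 undirected paths between W_2 and W_4; checking each against the conditioning set {W_0, W_5}:
  1. W_2 → W_6 ← W_4 — W_6:collider[blocks] ⇒ blocked
  2. W_2 → W_6 ← W_0 → W_1 → W_4 — W_6:collider[blocks]; W_0:fork[blocks]; W_1:chain[open] ⇒ blocked
  3. W_2 → W_6 ← W_0 → W_4 — W_6:collider[blocks]; W_0:fork[blocks] ⇒ blocked
  4. W_2 → W_6 ← W_3 → W_5 ← W_4 — W_6:collider[blocks]; W_3:fork[open]; W_5:collider[open] ⇒ blocked
  5. W_2 → W_6 ← W_3 → W_4 — W_6:collider[blocks]; W_3:fork[open] ⇒ blocked
Every path is blocked, so W_2 and W_4 are d-separated given {W_0, W_5}.

Yes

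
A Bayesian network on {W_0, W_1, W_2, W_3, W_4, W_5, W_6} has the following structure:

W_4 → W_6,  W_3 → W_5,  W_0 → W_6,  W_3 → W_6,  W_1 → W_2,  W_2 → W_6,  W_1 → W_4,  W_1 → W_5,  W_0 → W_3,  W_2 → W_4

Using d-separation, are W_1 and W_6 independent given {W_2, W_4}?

Yes

There are 6 undirected paths between W_1 and W_6; checking each against the conditioning set {W_2, W_4}:
Path 1: W_1 → W_2 → W_6
  W_2 is a chain here and W_2 is conditioned on, so the path is blocked at W_2.
Path 2: W_1 → W_2 → W_4 → W_6
  W_2 is a chain here and W_2 is conditioned on, so the path is blocked at W_2.
Path 3: W_1 → W_4 ← W_2 → W_6
  W_2 is a fork here and W_2 is conditioned on, so the path is blocked at W_2.
Path 4: W_1 → W_4 → W_6
  W_4 is a chain here and W_4 is conditioned on, so the path is blocked at W_4.
Path 5: W_1 → W_5 ← W_3 → W_6
  W_5 is a collider here and neither W_5 nor any of its descendants is conditioned on, so the collider stays closed — the path is blocked at W_5.
Path 6: W_1 → W_5 ← W_3 ← W_0 → W_6
  W_5 is a collider here and neither W_5 nor any of its descendants is conditioned on, so the collider stays closed — the path is blocked at W_5.
Since every path is blocked, d-separation holds.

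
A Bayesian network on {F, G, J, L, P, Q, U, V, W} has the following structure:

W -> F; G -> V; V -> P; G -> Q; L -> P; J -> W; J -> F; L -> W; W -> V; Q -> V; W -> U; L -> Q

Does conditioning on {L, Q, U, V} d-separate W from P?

Yes

Enumerating the 6 paths from W to P and testing each for blocking by {L, Q, U, V}:
Path 1: W → V → P
  V is a chain here and V is conditioned on, so the path is blocked at V.
Path 2: W → V ← Q ← L → P
  Q is a chain here and Q is conditioned on, so the path is blocked at Q.
Path 3: W → V ← G → Q ← L → P
  L is a fork here and L is conditioned on, so the path is blocked at L.
Path 4: W ← L → P
  L is a fork here and L is conditioned on, so the path is blocked at L.
Path 5: W ← L → Q → V → P
  L is a fork here and L is conditioned on, so the path is blocked at L.
Path 6: W ← L → Q ← G → V → P
  L is a fork here and L is conditioned on, so the path is blocked at L.
All paths are blocked; W ⊥ P | {L, Q, U, V} holds.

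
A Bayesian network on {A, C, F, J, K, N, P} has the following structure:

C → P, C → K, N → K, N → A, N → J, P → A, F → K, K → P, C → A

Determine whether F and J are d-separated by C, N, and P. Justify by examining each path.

We examine all 5 paths between F and J:
Path 1: F → K ← C → P → A ← N → J
  C is a fork here and C is conditioned on, so the path is blocked at C.
Path 2: F → K ← C → A ← N → J
  C is a fork here and C is conditioned on, so the path is blocked at C.
Path 3: F → K → P ← C → A ← N → J
  C is a fork here and C is conditioned on, so the path is blocked at C.
Path 4: F → K → P → A ← N → J
  P is a chain here and P is conditioned on, so the path is blocked at P.
Path 5: F → K ← N → J
  N is a fork here and N is conditioned on, so the path is blocked at N.
All paths are blocked; F ⊥ J | {C, N, P} holds.

Yes — F and J are d-separated given {C, N, P}.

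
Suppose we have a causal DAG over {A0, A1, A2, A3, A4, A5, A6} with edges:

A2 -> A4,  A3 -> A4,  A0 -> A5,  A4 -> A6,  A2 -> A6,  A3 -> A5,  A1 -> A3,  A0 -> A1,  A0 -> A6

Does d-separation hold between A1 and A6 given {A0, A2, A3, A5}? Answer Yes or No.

6 paths connect A1 and A6; each must be blocked for d-separation to hold:
Path 1: A1 → A3 → A5 ← A0 → A6
  A3 is a chain here and A3 is conditioned on, so the path is blocked at A3.
Path 2: A1 → A3 → A4 ← A2 → A6
  A3 is a chain here and A3 is conditioned on, so the path is blocked at A3.
Path 3: A1 → A3 → A4 → A6
  A3 is a chain here and A3 is conditioned on, so the path is blocked at A3.
Path 4: A1 ← A0 → A5 ← A3 → A4 ← A2 → A6
  A0 is a fork here and A0 is conditioned on, so the path is blocked at A0.
Path 5: A1 ← A0 → A5 ← A3 → A4 → A6
  A0 is a fork here and A0 is conditioned on, so the path is blocked at A0.
Path 6: A1 ← A0 → A6
  A0 is a fork here and A0 is conditioned on, so the path is blocked at A0.
All paths are blocked; A1 ⊥ A6 | {A0, A2, A3, A5} holds.

Yes — A1 and A6 are d-separated given {A0, A2, A3, A5}.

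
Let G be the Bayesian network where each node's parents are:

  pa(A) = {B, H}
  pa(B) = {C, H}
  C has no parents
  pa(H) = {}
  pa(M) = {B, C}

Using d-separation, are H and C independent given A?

4 paths connect H and C; each must be blocked for d-separation to hold:
Path 1: H → A ← B ← C
  A is a collider and A is conditioned on, which opens it; B is a chain and B is not conditioned on — no node blocks this path, so it is active.
Path 2: H → A ← B → M ← C
  M is a collider here and neither M nor any of its descendants is conditioned on, so the collider stays closed — the path is blocked at M.
Path 3: H → B ← C
  B is a collider and its descendant A is conditioned on, which opens it — no node blocks this path, so it is active.
Path 4: H → B → M ← C
  M is a collider here and neither M nor any of its descendants is conditioned on, so the collider stays closed — the path is blocked at M.
At least one path is unblocked, so d-separation fails.

No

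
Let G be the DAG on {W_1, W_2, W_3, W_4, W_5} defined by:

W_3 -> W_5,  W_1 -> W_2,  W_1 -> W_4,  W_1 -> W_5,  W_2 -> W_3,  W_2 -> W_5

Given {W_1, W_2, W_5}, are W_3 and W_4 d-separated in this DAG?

Yes

4 paths connect W_3 and W_4; each must be blocked for d-separation to hold:
Path 1: W_3 ← W_2 ← W_1 → W_4
  W_2 is a chain here and W_2 is conditioned on, so the path is blocked at W_2.
Path 2: W_3 ← W_2 → W_5 ← W_1 → W_4
  W_2 is a fork here and W_2 is conditioned on, so the path is blocked at W_2.
Path 3: W_3 → W_5 ← W_2 ← W_1 → W_4
  W_2 is a chain here and W_2 is conditioned on, so the path is blocked at W_2.
Path 4: W_3 → W_5 ← W_1 → W_4
  W_1 is a fork here and W_1 is conditioned on, so the path is blocked at W_1.
Since every path is blocked, d-separation holds.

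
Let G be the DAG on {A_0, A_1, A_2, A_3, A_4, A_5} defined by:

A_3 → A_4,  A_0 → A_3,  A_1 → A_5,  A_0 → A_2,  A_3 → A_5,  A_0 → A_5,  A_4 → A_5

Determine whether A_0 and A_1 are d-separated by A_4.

3 paths connect A_0 and A_1; each must be blocked for d-separation to hold:
Path 1: A_0 → A_3 → A_5 ← A_1
  A_5 is a collider here and neither A_5 nor any of its descendants is conditioned on, so the collider stays closed — the path is blocked at A_5.
Path 2: A_0 → A_3 → A_4 → A_5 ← A_1
  A_4 is a chain here and A_4 is conditioned on, so the path is blocked at A_4.
Path 3: A_0 → A_5 ← A_1
  A_5 is a collider here and neither A_5 nor any of its descendants is conditioned on, so the collider stays closed — the path is blocked at A_5.
Since every path is blocked, d-separation holds.

Yes — A_0 and A_1 are d-separated given {A_4}.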